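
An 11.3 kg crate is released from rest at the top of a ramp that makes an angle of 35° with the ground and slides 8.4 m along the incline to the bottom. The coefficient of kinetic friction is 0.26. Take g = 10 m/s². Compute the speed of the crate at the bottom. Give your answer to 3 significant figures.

7.78 m/s

The weight component along the incline is mg sin 35° = 64.814 N and the normal force is N = mg cos 35° = 92.564 N.
Friction up the slope is f = μN = 0.26 × 92.564 = 24.067 N, so the net downslope force is 64.814 − 24.067 = 40.747 N and a = 40.747 / 11.3 = 3.6059 m/s².
Starting from rest over a distance of 8.4 m, v² = 2aL = 2 × 3.6059 × 8.4 = 60.5791, so v = 7.7833 m/s.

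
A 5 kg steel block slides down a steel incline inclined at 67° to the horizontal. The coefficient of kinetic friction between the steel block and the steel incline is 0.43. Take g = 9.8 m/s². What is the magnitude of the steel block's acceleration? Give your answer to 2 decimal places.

7.37 m/s²

Resolving the weight along the incline: the component pulling the steel block down the slope is mg sin 67° = 5 × 9.8 × 0.9205 = 45.105 N, and the normal force is N = mg cos 67° = 5 × 9.8 × 0.3907 = 19.144 N.
Kinetic friction acts up the slope with magnitude f = μN = 0.43 × 19.144 = 8.232 N.
Net force along the incline is 45.105 − 8.232 = 36.873 N, so a = 36.873 / 5 = 7.3746 m/s².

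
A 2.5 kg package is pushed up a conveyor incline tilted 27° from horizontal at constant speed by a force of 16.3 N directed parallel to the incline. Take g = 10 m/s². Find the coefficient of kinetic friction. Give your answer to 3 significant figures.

At constant speed ΣF = 0 along the incline. The applied 16.3 N acts up the slope; the weight component mg sin 27° = 11.350 N and kinetic friction μN both act down the slope.
So 16.3 = 11.350 + μ × 22.275, giving μ = (16.3 − 11.350) / 22.275 = 0.2222.

0.222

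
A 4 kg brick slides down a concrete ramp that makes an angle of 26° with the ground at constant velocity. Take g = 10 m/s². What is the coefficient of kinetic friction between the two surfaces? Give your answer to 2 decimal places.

At constant velocity the net force along the incline is zero: mg sin 26° = μ mg cos 26°.
So μ = tan 26° = 0.4384 / 0.8988 = 0.4878.

0.49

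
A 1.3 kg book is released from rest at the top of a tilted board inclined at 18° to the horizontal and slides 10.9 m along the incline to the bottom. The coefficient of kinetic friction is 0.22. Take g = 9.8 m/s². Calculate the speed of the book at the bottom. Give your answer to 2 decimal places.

4.62 m/s

The weight component along the incline is mg sin 18° = 3.937 N and the normal force is N = mg cos 18° = 12.116 N.
Friction up the slope is f = μN = 0.22 × 12.116 = 2.666 N, so the net downslope force is 3.937 − 2.666 = 1.271 N and a = 1.271 / 1.3 = 0.9777 m/s².
Starting from rest over a distance of 10.9 m, v² = 2aL = 2 × 0.9777 × 10.9 = 21.3139, so v = 4.6167 m/s.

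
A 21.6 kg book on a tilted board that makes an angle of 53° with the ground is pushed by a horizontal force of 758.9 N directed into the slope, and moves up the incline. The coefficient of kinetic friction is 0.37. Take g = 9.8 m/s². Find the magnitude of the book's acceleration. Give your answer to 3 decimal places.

The horizontal push has components F cos 53° = 758.9 × 0.6018 = 456.706 N up the incline and F sin 53° = 758.9 × 0.7986 = 606.058 N pressing into the surface.
The normal force is therefore N = mg cos 53° + F sin 53° = 127.389 + 606.058 = 733.447 N, and kinetic friction down the slope is μN = 0.37 × 733.447 = 271.375 N.
Along the incline: F cos 53° − mg sin 53° − μN = ma, so 456.706 − 169.048 − 271.375 = 21.6 a, giving a = 0.7538 m/s².

0.754 m/s²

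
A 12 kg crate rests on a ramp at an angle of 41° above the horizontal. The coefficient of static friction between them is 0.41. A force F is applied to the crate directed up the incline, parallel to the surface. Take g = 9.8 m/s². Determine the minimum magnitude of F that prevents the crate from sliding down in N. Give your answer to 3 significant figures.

40.8 N

The normal force is N = mg cos 41° = 88.754 N. With F at its minimum the crate is on the verge of sliding down, so static friction is at its maximum μ_s N = 0.41 × 88.754 = 36.389 N and acts up the slope.
Equilibrium along the incline: F + μ_s N = mg sin 41°, so F = 77.153 − 36.389 = 40.764 N.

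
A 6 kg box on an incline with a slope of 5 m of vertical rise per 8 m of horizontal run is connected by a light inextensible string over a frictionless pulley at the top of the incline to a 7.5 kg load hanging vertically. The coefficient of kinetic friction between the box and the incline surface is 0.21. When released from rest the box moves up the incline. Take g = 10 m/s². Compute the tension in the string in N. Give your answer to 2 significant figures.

57 N

For the box on the incline: the weight component along the slope is m₁g sin 32.01° = 6 × 10 × 0.5300 = 31.800 N and the normal force is N = m₁g cos 32.01° = 50.880 N.
Kinetic friction opposes the box's motion up the incline: f = μN = 0.21 × 50.880 = 10.685 N acting down the slope.
Newton's second law for the box (up-slope positive): T − 31.800 − 10.685 = 6 a. For the hanging load (downward positive): 7.5 × 10 − T = 7.5 a.
Adding the two equations eliminates T: 32.515 = 13.5 a, so a = 2.4085 m/s².
Then from the hanging load's equation, T = 7.5 × (10 − 2.4085) = 56.936 N.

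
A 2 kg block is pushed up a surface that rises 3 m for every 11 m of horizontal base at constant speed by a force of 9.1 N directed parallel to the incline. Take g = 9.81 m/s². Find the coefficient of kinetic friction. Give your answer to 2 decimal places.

0.21

At constant speed ΣF = 0 along the incline. The applied 9.1 N acts up the slope; the weight component mg sin 15.26° = 5.162 N and kinetic friction μN both act down the slope.
So 9.1 = 5.162 + μ × 18.929, giving μ = (9.1 − 5.162) / 18.929 = 0.2080.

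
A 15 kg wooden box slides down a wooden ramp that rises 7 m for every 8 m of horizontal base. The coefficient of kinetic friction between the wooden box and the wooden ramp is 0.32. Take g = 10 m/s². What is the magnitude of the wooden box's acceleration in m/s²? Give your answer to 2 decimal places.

Resolving the weight along the incline: the component pulling the wooden box down the slope is mg sin 41.19° = 15 × 10 × 0.6585 = 98.775 N, and the normal force is N = mg cos 41.19° = 15 × 10 × 0.7526 = 112.890 N.
Kinetic friction acts up the slope with magnitude f = μN = 0.32 × 112.890 = 36.125 N.
Net force along the incline is 98.775 − 36.125 = 62.650 N, so a = 62.650 / 15 = 4.1767 m/s².

4.18 m/s²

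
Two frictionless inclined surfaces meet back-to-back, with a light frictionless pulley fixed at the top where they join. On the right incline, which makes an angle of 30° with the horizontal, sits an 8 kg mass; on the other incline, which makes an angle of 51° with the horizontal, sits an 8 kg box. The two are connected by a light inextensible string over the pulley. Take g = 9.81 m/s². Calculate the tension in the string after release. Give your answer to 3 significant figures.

Resolve each weight along its own incline: the 8 kg mass has component 8 × 9.81 × sin 30° = 39.240 N down its slope, and the 8 kg mass has 8 × 9.81 × sin 51° = 60.990 N down its slope.
The 8 kg side's 60.990 N exceeds the other side's 39.240 N, so that mass slides down and the 8 kg mass slides up. Taking that direction as positive, Newton's second law for the whole system gives 60.990 − 39.240 = (8 + 8) a, so a = 21.750 / 16 = 1.3594 m/s².
For the 8 kg mass (up-slope positive): T − 39.240 = 8 × 1.3594, so T = 50.115 N.

50.1 N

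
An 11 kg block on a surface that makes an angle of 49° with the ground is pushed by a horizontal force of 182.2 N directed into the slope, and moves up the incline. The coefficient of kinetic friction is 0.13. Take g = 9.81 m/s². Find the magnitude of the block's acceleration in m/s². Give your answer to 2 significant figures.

1.0 m/s²

The horizontal push has components F cos 49° = 182.2 × 0.6561 = 119.541 N up the incline and F sin 49° = 182.2 × 0.7547 = 137.506 N pressing into the surface.
The normal force is therefore N = mg cos 49° + F sin 49° = 70.800 + 137.506 = 208.306 N, and kinetic friction down the slope is μN = 0.13 × 208.306 = 27.080 N.
Along the incline: F cos 49° − mg sin 49° − μN = ma, so 119.541 − 81.440 − 27.080 = 11 a, giving a = 1.0019 m/s².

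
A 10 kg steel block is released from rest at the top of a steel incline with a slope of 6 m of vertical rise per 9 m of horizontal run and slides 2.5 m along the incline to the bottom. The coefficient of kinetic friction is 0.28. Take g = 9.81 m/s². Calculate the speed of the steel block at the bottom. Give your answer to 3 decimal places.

The weight component along the incline is mg sin 33.69° = 54.416 N and the normal force is N = mg cos 33.69° = 81.624 N.
Friction up the slope is f = μN = 0.28 × 81.624 = 22.855 N, so the net downslope force is 54.416 − 22.855 = 31.561 N and a = 31.561 / 10 = 3.1561 m/s².
Starting from rest over a distance of 2.5 m, v² = 2aL = 2 × 3.1561 × 2.5 = 15.7805, so v = 3.9725 m/s.

3.972 m/s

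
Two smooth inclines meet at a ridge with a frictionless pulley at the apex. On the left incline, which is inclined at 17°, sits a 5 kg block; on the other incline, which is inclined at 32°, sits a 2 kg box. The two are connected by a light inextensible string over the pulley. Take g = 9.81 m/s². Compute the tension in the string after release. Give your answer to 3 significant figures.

Resolve each weight along its own incline: the 5 kg mass has component 5 × 9.81 × sin 17° = 14.341 N down its slope, and the 2 kg mass has 2 × 9.81 × sin 32° = 10.397 N down its slope.
The 5 kg side's 14.341 N exceeds the other side's 10.397 N, so that mass slides down and the 2 kg mass slides up. Taking that direction as positive, Newton's second law for the whole system gives 14.341 − 10.397 = (5 + 2) a, so a = 3.944 / 7 = 0.5634 m/s².
For the 2 kg mass (up-slope positive): T − 10.397 = 2 × 0.5634, so T = 11.524 N.

11.5 N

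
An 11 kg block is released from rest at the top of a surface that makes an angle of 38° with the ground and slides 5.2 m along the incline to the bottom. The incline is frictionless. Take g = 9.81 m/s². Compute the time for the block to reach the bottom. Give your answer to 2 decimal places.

1.31 s

The weight component along the incline is mg sin 38° = 66.436 N and the normal force is N = mg cos 38° = 85.034 N.
With no friction, a = g sin 38° = 6.0396 m/s².
Starting from rest, L = ½at², so t = √(2L/a) = √(2 × 5.2 / 6.0396) = 1.3122 s.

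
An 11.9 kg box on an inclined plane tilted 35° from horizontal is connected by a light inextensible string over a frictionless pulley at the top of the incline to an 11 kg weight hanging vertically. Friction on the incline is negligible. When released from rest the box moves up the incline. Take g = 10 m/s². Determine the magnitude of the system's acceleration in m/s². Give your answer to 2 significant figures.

For the box on the incline: the weight component along the slope is m₁g sin 35° = 11.9 × 10 × 0.5736 = 68.258 N and the normal force is N = m₁g cos 35° = 97.479 N.
Newton's second law for the box (up-slope positive): T − 68.258 = 11.9 a. For the hanging weight (downward positive): 11 × 10 − T = 11 a.
Adding the two equations eliminates T: 41.742 = 22.9 a, so a = 1.8228 m/s².

1.8 m/s²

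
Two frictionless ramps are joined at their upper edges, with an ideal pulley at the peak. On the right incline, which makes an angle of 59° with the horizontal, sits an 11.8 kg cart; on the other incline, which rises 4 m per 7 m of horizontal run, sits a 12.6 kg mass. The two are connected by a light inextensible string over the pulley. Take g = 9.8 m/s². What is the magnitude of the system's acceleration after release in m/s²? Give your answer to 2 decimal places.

1.55 m/s²

Resolve each weight along its own incline: the 11.8 kg mass has component 11.8 × 9.8 × sin 59° = 99.123 N down its slope, and the 12.6 kg mass has 12.6 × 9.8 × sin 29.74° = 61.263 N down its slope.
The 11.8 kg side's 99.123 N exceeds the other side's 61.263 N, so that mass slides down and the 12.6 kg mass slides up. Taking that direction as positive, Newton's second law for the whole system gives 99.123 − 61.263 = (11.8 + 12.6) a, so a = 37.860 / 24.4 = 1.5516 m/s².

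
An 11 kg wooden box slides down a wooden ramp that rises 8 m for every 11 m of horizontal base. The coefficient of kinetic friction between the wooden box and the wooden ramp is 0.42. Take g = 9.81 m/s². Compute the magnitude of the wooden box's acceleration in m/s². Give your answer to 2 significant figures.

2.4 m/s²

Resolving the weight along the incline: the component pulling the wooden box down the slope is mg sin 36.03° = 11 × 9.81 × 0.5882 = 63.473 N, and the normal force is N = mg cos 36.03° = 11 × 9.81 × 0.8087 = 87.267 N.
Kinetic friction acts up the slope with magnitude f = μN = 0.42 × 87.267 = 36.652 N.
Net force along the incline is 63.473 − 36.652 = 26.821 N, so a = 26.821 / 11 = 2.4383 m/s².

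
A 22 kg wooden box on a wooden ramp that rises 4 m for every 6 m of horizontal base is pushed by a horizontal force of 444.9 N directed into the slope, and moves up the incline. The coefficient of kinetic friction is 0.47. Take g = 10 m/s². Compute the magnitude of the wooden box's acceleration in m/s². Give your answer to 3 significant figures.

2.10 m/s²

The horizontal push has components F cos 33.69° = 444.9 × 0.8321 = 370.201 N up the incline and F sin 33.69° = 444.9 × 0.5547 = 246.786 N pressing into the surface.
The normal force is therefore N = mg cos 33.69° + F sin 33.69° = 183.062 + 246.786 = 429.848 N, and kinetic friction down the slope is μN = 0.47 × 429.848 = 202.029 N.
Along the incline: F cos 33.69° − mg sin 33.69° − μN = ma, so 370.201 − 122.034 − 202.029 = 22 a, giving a = 2.0972 m/s².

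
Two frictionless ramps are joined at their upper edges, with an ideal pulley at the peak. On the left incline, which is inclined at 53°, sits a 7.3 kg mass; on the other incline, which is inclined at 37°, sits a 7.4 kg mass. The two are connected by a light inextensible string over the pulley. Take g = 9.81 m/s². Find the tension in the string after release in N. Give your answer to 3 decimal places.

Resolve each weight along its own incline: the 7.3 kg mass has component 7.3 × 9.81 × sin 53° = 57.193 N down its slope, and the 7.4 kg mass has 7.4 × 9.81 × sin 37° = 43.688 N down its slope.
The 7.3 kg side's 57.193 N exceeds the other side's 43.688 N, so that mass slides down and the 7.4 kg mass slides up. Taking that direction as positive, Newton's second law for the whole system gives 57.193 − 43.688 = (7.3 + 7.4) a, so a = 13.505 / 14.7 = 0.9187 m/s².
For the 7.4 kg mass (up-slope positive): T − 43.688 = 7.4 × 0.9187, so T = 50.486 N.

50.486 N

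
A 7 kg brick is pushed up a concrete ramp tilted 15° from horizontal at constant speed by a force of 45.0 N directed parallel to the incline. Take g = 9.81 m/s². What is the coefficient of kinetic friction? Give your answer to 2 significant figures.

0.41

At constant speed ΣF = 0 along the incline. The applied 45.0 N acts up the slope; the weight component mg sin 15° = 17.773 N and kinetic friction μN both act down the slope.
So 45.0 = 17.773 + μ × 66.330, giving μ = (45.0 − 17.773) / 66.330 = 0.4105.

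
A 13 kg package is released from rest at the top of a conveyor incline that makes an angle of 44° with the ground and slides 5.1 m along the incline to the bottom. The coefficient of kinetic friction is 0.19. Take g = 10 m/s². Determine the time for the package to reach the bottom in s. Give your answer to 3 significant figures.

1.35 s

The weight component along the incline is mg sin 44° = 90.306 N and the normal force is N = mg cos 44° = 93.514 N.
Friction up the slope is f = μN = 0.19 × 93.514 = 17.768 N, so the net downslope force is 90.306 − 17.768 = 72.538 N and a = 72.538 / 13 = 5.5798 m/s².
Starting from rest, L = ½at², so t = √(2L/a) = √(2 × 5.1 / 5.5798) = 1.3520 s.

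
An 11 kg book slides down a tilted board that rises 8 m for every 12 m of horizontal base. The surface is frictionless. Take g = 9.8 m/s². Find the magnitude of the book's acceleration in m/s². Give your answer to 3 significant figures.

Resolving the weight along the incline: the component pulling the book down the slope is mg sin 33.69° = 11 × 9.8 × 0.5547 = 59.797 N, and the normal force is N = mg cos 33.69° = 11 × 9.8 × 0.8321 = 89.700 N.
With no friction the net force along the incline is 59.797 N, so a = g sin 33.69° = 59.797 / 11 = 5.4361 m/s².

5.44 m/s²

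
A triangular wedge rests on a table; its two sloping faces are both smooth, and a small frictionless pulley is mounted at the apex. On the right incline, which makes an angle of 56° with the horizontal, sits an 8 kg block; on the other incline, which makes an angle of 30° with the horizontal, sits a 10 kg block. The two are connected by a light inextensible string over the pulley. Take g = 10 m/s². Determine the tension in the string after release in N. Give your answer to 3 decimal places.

59.068 N

Resolve each weight along its own incline: the 8 kg mass has component 8 × 10 × sin 56° = 66.323 N down its slope, and the 10 kg mass has 10 × 10 × sin 30° = 50.000 N down its slope.
The 8 kg side's 66.323 N exceeds the other side's 50.000 N, so that mass slides down and the 10 kg mass slides up. Taking that direction as positive, Newton's second law for the whole system gives 66.323 − 50.000 = (8 + 10) a, so a = 16.323 / 18 = 0.9068 m/s².
For the 10 kg mass (up-slope positive): T − 50.000 = 10 × 0.9068, so T = 59.068 N.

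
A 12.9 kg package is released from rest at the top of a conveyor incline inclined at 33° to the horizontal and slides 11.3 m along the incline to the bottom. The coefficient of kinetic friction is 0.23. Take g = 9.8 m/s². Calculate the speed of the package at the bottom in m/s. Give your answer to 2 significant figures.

8.8 m/s

The weight component along the incline is mg sin 33° = 68.853 N and the normal force is N = mg cos 33° = 106.025 N.
Friction up the slope is f = μN = 0.23 × 106.025 = 24.386 N, so the net downslope force is 68.853 − 24.386 = 44.467 N and a = 44.467 / 12.9 = 3.4471 m/s².
Starting from rest over a distance of 11.3 m, v² = 2aL = 2 × 3.4471 × 11.3 = 77.9045, so v = 8.8264 m/s.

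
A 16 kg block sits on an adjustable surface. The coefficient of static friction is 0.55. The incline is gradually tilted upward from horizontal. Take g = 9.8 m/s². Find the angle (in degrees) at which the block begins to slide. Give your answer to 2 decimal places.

28.81°

At the threshold of sliding, static friction is at its maximum μ_s N and exactly balances the weight component along the incline: mg sin θ = μ_s mg cos θ.
Hence tan θ = μ_s = 0.55, so θ = arctan(0.55) = 28.8108°.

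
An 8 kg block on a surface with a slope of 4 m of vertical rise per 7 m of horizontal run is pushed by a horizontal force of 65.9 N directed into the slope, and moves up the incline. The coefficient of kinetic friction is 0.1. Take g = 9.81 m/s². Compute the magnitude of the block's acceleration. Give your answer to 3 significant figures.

1.02 m/s²

The horizontal push has components F cos 29.74° = 65.9 × 0.8682 = 57.214 N up the incline and F sin 29.74° = 65.9 × 0.4961 = 32.693 N pressing into the surface.
The normal force is therefore N = mg cos 29.74° + F sin 29.74° = 68.136 + 32.693 = 100.829 N, and kinetic friction down the slope is μN = 0.1 × 100.829 = 10.083 N.
Along the incline: F cos 29.74° − mg sin 29.74° − μN = ma, so 57.214 − 38.934 − 10.083 = 8 a, giving a = 1.0246 m/s².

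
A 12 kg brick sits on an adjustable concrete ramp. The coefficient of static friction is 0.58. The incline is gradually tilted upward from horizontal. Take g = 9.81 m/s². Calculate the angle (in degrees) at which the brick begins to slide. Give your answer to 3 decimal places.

30.114°

At the threshold of sliding, static friction is at its maximum μ_s N and exactly balances the weight component along the incline: mg sin θ = μ_s mg cos θ.
Hence tan θ = μ_s = 0.58, so θ = arctan(0.58) = 30.1137°.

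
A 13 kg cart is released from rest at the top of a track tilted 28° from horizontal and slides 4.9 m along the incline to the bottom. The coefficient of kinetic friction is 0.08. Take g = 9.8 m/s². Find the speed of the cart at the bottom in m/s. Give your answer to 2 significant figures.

The weight component along the incline is mg sin 28° = 59.811 N and the normal force is N = mg cos 28° = 112.488 N.
Friction up the slope is f = μN = 0.08 × 112.488 = 8.999 N, so the net downslope force is 59.811 − 8.999 = 50.812 N and a = 50.812 / 13 = 3.9086 m/s².
Starting from rest over a distance of 4.9 m, v² = 2aL = 2 × 3.9086 × 4.9 = 38.3043, so v = 6.1890 m/s.

6.2 m/s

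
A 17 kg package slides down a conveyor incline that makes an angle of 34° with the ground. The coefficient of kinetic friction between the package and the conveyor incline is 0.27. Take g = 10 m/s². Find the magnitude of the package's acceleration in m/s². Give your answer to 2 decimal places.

3.35 m/s²

Resolving the weight along the incline: the component pulling the package down the slope is mg sin 34° = 17 × 10 × 0.5592 = 95.064 N, and the normal force is N = mg cos 34° = 17 × 10 × 0.8290 = 140.930 N.
Kinetic friction acts up the slope with magnitude f = μN = 0.27 × 140.930 = 38.051 N.
Net force along the incline is 95.064 − 38.051 = 57.013 N, so a = 57.013 / 17 = 3.3537 m/s².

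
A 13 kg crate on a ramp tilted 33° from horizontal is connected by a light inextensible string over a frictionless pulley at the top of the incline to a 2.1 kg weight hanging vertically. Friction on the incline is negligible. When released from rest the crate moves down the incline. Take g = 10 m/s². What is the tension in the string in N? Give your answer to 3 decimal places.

27.926 N

For the crate on the incline: the weight component along the slope is m₁g sin 33° = 13 × 10 × 0.5446 = 70.798 N and the normal force is N = m₁g cos 33° = 109.027 N.
Newton's second law for the crate (down-slope positive): 70.798 − T = 13 a. For the hanging weight (upward positive): T − 2.1 × 10 = 2.1 a.
Adding the two equations eliminates T: 49.798 = 15.1 a, so a = 3.2979 m/s².
Then from the hanging weight's equation, T = 2.1 × (10 + 3.2979) = 27.926 N.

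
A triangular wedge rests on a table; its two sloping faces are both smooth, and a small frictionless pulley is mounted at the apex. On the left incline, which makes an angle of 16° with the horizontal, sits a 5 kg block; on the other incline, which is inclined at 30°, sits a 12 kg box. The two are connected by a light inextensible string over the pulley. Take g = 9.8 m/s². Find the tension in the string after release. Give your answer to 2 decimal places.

26.83 N

Resolve each weight along its own incline: the 5 kg mass has component 5 × 9.8 × sin 16° = 13.506 N down its slope, and the 12 kg mass has 12 × 9.8 × sin 30° = 58.800 N down its slope.
The 12 kg side's 58.800 N exceeds the other side's 13.506 N, so that mass slides down and the 5 kg mass slides up. Taking that direction as positive, Newton's second law for the whole system gives 58.800 − 13.506 = (5 + 12) a, so a = 45.294 / 17 = 2.6644 m/s².
For the 5 kg mass (up-slope positive): T − 13.506 = 5 × 2.6644, so T = 26.828 N.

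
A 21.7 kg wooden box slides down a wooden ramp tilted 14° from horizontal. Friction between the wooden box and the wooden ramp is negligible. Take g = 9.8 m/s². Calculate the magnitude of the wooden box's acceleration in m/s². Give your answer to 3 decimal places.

Resolving the weight along the incline: the component pulling the wooden box down the slope is mg sin 14° = 21.7 × 9.8 × 0.2419 = 51.442 N, and the normal force is N = mg cos 14° = 21.7 × 9.8 × 0.9703 = 206.344 N.
With no friction the net force along the incline is 51.442 N, so a = g sin 14° = 51.442 / 21.7 = 2.3706 m/s².

2.371 m/s²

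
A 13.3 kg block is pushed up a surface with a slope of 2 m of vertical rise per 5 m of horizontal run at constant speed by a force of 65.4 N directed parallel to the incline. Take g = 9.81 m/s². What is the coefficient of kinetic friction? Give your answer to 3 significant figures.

0.140

At constant speed ΣF = 0 along the incline. The applied 65.4 N acts up the slope; the weight component mg sin 21.80° = 48.456 N and kinetic friction μN both act down the slope.
So 65.4 = 48.456 + μ × 121.141, giving μ = (65.4 − 48.456) / 121.141 = 0.1399.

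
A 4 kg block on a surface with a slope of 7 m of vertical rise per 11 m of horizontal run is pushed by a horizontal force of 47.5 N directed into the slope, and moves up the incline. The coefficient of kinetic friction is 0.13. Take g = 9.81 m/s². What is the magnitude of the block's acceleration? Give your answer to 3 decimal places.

The horizontal push has components F cos 32.47° = 47.5 × 0.8437 = 40.076 N up the incline and F sin 32.47° = 47.5 × 0.5369 = 25.503 N pressing into the surface.
The normal force is therefore N = mg cos 32.47° + F sin 32.47° = 33.107 + 25.503 = 58.610 N, and kinetic friction down the slope is μN = 0.13 × 58.610 = 7.619 N.
Along the incline: F cos 32.47° − mg sin 32.47° − μN = ma, so 40.076 − 21.068 − 7.619 = 4 a, giving a = 2.8472 m/s².

2.847 m/s²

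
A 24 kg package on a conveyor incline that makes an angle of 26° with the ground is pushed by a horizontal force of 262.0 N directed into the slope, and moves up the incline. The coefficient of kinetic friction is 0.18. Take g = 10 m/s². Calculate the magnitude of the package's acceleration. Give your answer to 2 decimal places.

2.95 m/s²

The horizontal push has components F cos 26° = 262.0 × 0.8988 = 235.486 N up the incline and F sin 26° = 262.0 × 0.4384 = 114.861 N pressing into the surface.
The normal force is therefore N = mg cos 26° + F sin 26° = 215.712 + 114.861 = 330.573 N, and kinetic friction down the slope is μN = 0.18 × 330.573 = 59.503 N.
Along the incline: F cos 26° − mg sin 26° − μN = ma, so 235.486 − 105.216 − 59.503 = 24 a, giving a = 2.9486 m/s².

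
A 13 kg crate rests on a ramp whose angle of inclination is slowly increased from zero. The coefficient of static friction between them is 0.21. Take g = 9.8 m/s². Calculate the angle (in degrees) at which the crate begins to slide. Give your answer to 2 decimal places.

11.86°

At the threshold of sliding, static friction is at its maximum μ_s N and exactly balances the weight component along the incline: mg sin θ = μ_s mg cos θ.
Hence tan θ = μ_s = 0.21, so θ = arctan(0.21) = 11.8598°.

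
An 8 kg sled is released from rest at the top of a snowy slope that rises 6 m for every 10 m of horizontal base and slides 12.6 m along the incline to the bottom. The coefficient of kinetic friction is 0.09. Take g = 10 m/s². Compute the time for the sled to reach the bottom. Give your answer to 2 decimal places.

The weight component along the incline is mg sin 30.96° = 41.160 N and the normal force is N = mg cos 30.96° = 68.599 N.
Friction up the slope is f = μN = 0.09 × 68.599 = 6.174 N, so the net downslope force is 41.160 − 6.174 = 34.986 N and a = 34.986 / 8 = 4.3732 m/s².
Starting from rest, L = ½at², so t = √(2L/a) = √(2 × 12.6 / 4.3732) = 2.4005 s.

2.40 s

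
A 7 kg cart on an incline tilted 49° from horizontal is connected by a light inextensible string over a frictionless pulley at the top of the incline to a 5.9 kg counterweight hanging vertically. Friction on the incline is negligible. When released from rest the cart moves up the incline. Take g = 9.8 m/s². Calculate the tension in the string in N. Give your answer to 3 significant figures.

55.1 N

For the cart on the incline: the weight component along the slope is m₁g sin 49° = 7 × 9.8 × 0.7547 = 51.772 N and the normal force is N = m₁g cos 49° = 45.006 N.
Newton's second law for the cart (up-slope positive): T − 51.772 = 7 a. For the hanging counterweight (downward positive): 5.9 × 9.8 − T = 5.9 a.
Adding the two equations eliminates T: 6.048 = 12.9 a, so a = 0.4688 m/s².
Then from the hanging counterweight's equation, T = 5.9 × (9.8 − 0.4688) = 55.054 N.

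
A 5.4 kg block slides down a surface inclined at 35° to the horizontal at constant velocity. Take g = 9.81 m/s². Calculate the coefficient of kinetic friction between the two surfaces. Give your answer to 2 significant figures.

0.70

At constant velocity the net force along the incline is zero: mg sin 35° = μ mg cos 35°.
So μ = tan 35° = 0.5736 / 0.8192 = 0.7002.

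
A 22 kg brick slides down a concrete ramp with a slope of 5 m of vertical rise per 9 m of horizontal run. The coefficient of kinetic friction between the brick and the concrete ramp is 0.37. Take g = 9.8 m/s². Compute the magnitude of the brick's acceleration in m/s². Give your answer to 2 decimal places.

Resolving the weight along the incline: the component pulling the brick down the slope is mg sin 29.05° = 22 × 9.8 × 0.4856 = 104.695 N, and the normal force is N = mg cos 29.05° = 22 × 9.8 × 0.8742 = 188.478 N.
Kinetic friction acts up the slope with magnitude f = μN = 0.37 × 188.478 = 69.737 N.
Net force along the incline is 104.695 − 69.737 = 34.958 N, so a = 34.958 / 22 = 1.5890 m/s².

1.59 m/s²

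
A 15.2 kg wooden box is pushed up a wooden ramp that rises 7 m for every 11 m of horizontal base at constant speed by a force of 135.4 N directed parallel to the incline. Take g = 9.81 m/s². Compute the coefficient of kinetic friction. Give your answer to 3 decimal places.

At constant speed ΣF = 0 along the incline. The applied 135.4 N acts up the slope; the weight component mg sin 32.47° = 80.055 N and kinetic friction μN both act down the slope.
So 135.4 = 80.055 + μ × 125.800, giving μ = (135.4 − 80.055) / 125.800 = 0.4399.

0.440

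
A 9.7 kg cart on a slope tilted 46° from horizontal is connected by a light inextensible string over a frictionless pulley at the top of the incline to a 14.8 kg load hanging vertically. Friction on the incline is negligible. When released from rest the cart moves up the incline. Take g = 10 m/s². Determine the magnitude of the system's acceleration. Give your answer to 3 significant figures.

For the cart on the incline: the weight component along the slope is m₁g sin 46° = 9.7 × 10 × 0.7193 = 69.772 N and the normal force is N = m₁g cos 46° = 67.382 N.
Newton's second law for the cart (up-slope positive): T − 69.772 = 9.7 a. For the hanging load (downward positive): 14.8 × 10 − T = 14.8 a.
Adding the two equations eliminates T: 78.228 = 24.5 a, so a = 3.1930 m/s².

3.19 m/s²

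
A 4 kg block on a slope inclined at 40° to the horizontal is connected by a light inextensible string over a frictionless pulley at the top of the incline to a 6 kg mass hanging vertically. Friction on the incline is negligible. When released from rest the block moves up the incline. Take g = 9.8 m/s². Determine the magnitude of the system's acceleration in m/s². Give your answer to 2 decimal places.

For the block on the incline: the weight component along the slope is m₁g sin 40° = 4 × 9.8 × 0.6428 = 25.198 N and the normal force is N = m₁g cos 40° = 30.029 N.
Newton's second law for the block (up-slope positive): T − 25.198 = 4 a. For the hanging mass (downward positive): 6 × 9.8 − T = 6 a.
Adding the two equations eliminates T: 33.602 = 10 a, so a = 3.3602 m/s².

3.36 m/s²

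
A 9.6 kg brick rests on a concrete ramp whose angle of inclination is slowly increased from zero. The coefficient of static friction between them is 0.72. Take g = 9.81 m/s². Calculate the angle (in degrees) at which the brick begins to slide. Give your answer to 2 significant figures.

At the threshold of sliding, static friction is at its maximum μ_s N and exactly balances the weight component along the incline: mg sin θ = μ_s mg cos θ.
Hence tan θ = μ_s = 0.72, so θ = arctan(0.72) = 35.7539°.

36°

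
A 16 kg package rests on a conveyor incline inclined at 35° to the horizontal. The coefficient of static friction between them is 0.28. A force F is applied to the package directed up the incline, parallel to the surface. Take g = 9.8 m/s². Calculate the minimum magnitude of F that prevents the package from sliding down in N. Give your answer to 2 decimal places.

53.97 N

The normal force is N = mg cos 35° = 128.443 N. With F at its minimum the package is on the verge of sliding down, so static friction is at its maximum μ_s N = 0.28 × 128.443 = 35.964 N and acts up the slope.
Equilibrium along the incline: F + μ_s N = mg sin 35°, so F = 89.937 − 35.964 = 53.973 N.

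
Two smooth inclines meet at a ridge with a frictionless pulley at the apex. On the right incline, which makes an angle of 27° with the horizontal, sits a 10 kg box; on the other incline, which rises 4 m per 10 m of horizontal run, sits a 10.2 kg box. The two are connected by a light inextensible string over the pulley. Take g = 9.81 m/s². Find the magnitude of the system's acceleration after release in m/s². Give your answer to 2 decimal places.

0.37 m/s²

Resolve each weight along its own incline: the 10 kg mass has component 10 × 9.81 × sin 27° = 44.536 N down its slope, and the 10.2 kg mass has 10.2 × 9.81 × sin 21.80° = 37.162 N down its slope.
The 10 kg side's 44.536 N exceeds the other side's 37.162 N, so that mass slides down and the 10.2 kg mass slides up. Taking that direction as positive, Newton's second law for the whole system gives 44.536 − 37.162 = (10 + 10.2) a, so a = 7.374 / 20.2 = 0.3650 m/s².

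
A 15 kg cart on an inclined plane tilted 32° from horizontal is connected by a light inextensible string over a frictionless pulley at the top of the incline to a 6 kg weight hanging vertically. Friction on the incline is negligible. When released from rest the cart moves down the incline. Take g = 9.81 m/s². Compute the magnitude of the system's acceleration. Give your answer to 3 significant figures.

0.910 m/s²

For the cart on the incline: the weight component along the slope is m₁g sin 32° = 15 × 9.81 × 0.5299 = 77.975 N and the normal force is N = m₁g cos 32° = 124.790 N.
Newton's second law for the cart (down-slope positive): 77.975 − T = 15 a. For the hanging weight (upward positive): T − 6 × 9.81 = 6 a.
Adding the two equations eliminates T: 19.115 = 21 a, so a = 0.9102 m/s².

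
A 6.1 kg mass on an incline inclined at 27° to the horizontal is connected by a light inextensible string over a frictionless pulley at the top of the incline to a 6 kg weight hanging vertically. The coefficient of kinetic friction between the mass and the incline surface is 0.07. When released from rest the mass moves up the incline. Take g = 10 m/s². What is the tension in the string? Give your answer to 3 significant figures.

45.9 N

For the mass on the incline: the weight component along the slope is m₁g sin 27° = 6.1 × 10 × 0.4540 = 27.694 N and the normal force is N = m₁g cos 27° = 54.351 N.
Kinetic friction opposes the mass's motion up the incline: f = μN = 0.07 × 54.351 = 3.805 N acting down the slope.
Newton's second law for the mass (up-slope positive): T − 27.694 − 3.805 = 6.1 a. For the hanging weight (downward positive): 6 × 10 − T = 6 a.
Adding the two equations eliminates T: 28.501 = 12.1 a, so a = 2.3555 m/s².
Then from the hanging weight's equation, T = 6 × (10 − 2.3555) = 45.867 N.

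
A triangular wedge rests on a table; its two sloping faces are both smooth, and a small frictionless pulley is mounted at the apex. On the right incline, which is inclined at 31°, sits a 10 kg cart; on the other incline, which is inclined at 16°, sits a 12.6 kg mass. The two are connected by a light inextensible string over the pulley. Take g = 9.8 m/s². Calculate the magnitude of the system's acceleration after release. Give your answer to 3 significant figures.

Resolve each weight along its own incline: the 10 kg mass has component 10 × 9.8 × sin 31° = 50.474 N down its slope, and the 12.6 kg mass has 12.6 × 9.8 × sin 16° = 34.036 N down its slope.
The 10 kg side's 50.474 N exceeds the other side's 34.036 N, so that mass slides down and the 12.6 kg mass slides up. Taking that direction as positive, Newton's second law for the whole system gives 50.474 − 34.036 = (10 + 12.6) a, so a = 16.438 / 22.6 = 0.7273 m/s².

0.727 m/s²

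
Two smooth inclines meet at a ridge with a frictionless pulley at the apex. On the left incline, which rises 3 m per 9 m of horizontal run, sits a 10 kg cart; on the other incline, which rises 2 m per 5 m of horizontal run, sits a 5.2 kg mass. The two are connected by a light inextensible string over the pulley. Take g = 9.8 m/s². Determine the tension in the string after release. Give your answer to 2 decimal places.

23.05 N

Resolve each weight along its own incline: the 10 kg mass has component 10 × 9.8 × sin 18.43° = 30.990 N down its slope, and the 5.2 kg mass has 5.2 × 9.8 × sin 21.80° = 18.926 N down its slope.
The 10 kg side's 30.990 N exceeds the other side's 18.926 N, so that mass slides down and the 5.2 kg mass slides up. Taking that direction as positive, Newton's second law for the whole system gives 30.990 − 18.926 = (10 + 5.2) a, so a = 12.064 / 15.2 = 0.7937 m/s².
For the 5.2 kg mass (up-slope positive): T − 18.926 = 5.2 × 0.7937, so T = 23.053 N.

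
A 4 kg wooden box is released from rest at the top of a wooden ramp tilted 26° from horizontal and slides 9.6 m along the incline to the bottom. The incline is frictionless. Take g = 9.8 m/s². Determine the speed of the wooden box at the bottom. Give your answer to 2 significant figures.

9.1 m/s

The weight component along the incline is mg sin 26° = 17.184 N and the normal force is N = mg cos 26° = 35.233 N.
With no friction, a = g sin 26° = 4.2960 m/s².
Starting from rest over a distance of 9.6 m, v² = 2aL = 2 × 4.2960 × 9.6 = 82.4832, so v = 9.0820 m/s.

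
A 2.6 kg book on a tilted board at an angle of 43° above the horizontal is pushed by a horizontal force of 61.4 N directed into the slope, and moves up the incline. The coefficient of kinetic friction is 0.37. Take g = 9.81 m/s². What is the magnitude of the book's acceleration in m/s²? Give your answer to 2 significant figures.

2.0 m/s²

The horizontal push has components F cos 43° = 61.4 × 0.7314 = 44.908 N up the incline and F sin 43° = 61.4 × 0.6820 = 41.875 N pressing into the surface.
The normal force is therefore N = mg cos 43° + F sin 43° = 18.655 + 41.875 = 60.530 N, and kinetic friction down the slope is μN = 0.37 × 60.530 = 22.396 N.
Along the incline: F cos 43° − mg sin 43° − μN = ma, so 44.908 − 17.395 − 22.396 = 2.6 a, giving a = 1.9681 m/s².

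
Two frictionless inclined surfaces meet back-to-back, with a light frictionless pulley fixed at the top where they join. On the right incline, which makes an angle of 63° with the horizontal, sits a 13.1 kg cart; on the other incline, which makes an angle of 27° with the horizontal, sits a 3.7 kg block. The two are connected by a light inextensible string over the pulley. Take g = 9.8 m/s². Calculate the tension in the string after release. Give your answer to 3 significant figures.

Resolve each weight along its own incline: the 13.1 kg mass has component 13.1 × 9.8 × sin 63° = 114.387 N down its slope, and the 3.7 kg mass has 3.7 × 9.8 × sin 27° = 16.462 N down its slope.
The 13.1 kg side's 114.387 N exceeds the other side's 16.462 N, so that mass slides down and the 3.7 kg mass slides up. Taking that direction as positive, Newton's second law for the whole system gives 114.387 − 16.462 = (13.1 + 3.7) a, so a = 97.925 / 16.8 = 5.8289 m/s².
For the 3.7 kg mass (up-slope positive): T − 16.462 = 3.7 × 5.8289, so T = 38.029 N.

38.0 N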